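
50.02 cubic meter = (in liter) 5.002e+04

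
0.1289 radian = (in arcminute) 443.1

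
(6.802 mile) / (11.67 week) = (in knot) 0.003015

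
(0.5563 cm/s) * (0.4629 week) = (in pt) 4.415e+06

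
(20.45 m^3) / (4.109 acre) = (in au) 8.221e-15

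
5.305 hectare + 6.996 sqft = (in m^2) 5.305e+04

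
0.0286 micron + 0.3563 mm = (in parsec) 1.155e-20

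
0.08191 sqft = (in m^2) 0.00761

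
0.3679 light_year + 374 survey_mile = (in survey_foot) 1.142e+16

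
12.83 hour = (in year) 0.001465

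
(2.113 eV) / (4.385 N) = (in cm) 7.72e-18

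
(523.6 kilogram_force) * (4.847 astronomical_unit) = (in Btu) 3.529e+12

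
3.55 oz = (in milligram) 1.006e+05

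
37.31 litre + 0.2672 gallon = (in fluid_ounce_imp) 1349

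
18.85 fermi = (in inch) 7.421e-13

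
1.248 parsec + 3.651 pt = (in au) 2.574e+05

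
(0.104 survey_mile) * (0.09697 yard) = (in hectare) 0.001484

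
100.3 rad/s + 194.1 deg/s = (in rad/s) 103.7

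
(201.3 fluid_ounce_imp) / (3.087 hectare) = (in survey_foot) 6.079e-07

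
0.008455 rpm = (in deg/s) 0.05073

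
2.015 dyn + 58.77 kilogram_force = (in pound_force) 129.6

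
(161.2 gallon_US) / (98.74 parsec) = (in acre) 4.949e-23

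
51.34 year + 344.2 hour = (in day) 1.875e+04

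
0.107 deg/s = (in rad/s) 0.001868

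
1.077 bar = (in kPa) 107.7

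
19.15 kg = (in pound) 42.22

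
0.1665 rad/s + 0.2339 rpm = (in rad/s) 0.191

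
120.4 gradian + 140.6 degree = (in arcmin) 1.494e+04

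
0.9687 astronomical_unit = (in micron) 1.449e+17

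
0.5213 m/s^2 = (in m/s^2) 0.5213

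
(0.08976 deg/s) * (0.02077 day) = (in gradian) 179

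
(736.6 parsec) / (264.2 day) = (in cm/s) 9.957e+13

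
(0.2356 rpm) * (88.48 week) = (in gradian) 8.405e+07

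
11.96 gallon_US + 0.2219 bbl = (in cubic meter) 0.08055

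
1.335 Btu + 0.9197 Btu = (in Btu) 2.255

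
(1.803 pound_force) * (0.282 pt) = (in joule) 0.0007979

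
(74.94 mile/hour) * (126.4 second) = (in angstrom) 4.235e+13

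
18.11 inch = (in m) 0.46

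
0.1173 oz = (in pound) 0.007331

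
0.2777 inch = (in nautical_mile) 3.809e-06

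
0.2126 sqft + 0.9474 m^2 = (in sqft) 10.41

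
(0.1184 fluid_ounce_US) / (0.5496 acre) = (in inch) 6.198e-08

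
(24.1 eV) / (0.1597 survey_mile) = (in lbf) 3.377e-21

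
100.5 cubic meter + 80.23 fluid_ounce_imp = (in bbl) 632.1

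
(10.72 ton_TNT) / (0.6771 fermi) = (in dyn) 6.624e+30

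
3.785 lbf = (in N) 16.84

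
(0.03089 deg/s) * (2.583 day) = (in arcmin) 4.136e+05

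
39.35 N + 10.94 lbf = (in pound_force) 19.79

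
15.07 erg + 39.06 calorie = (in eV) 1.02e+21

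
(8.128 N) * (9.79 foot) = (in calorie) 5.797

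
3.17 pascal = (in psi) 0.0004598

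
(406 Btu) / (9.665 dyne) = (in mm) 4.432e+12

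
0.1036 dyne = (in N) 1.036e-06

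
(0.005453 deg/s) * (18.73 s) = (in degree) 0.1021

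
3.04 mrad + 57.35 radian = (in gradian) 3651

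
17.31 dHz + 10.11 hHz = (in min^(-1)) 6.076e+04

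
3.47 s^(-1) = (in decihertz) 34.7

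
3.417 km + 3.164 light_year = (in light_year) 3.164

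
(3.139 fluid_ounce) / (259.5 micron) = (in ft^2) 3.851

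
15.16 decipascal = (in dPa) 15.16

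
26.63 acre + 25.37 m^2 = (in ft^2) 1.16e+06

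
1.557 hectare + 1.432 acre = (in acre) 5.279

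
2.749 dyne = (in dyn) 2.749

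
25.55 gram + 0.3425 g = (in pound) 0.05708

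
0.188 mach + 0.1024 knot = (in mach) 0.1882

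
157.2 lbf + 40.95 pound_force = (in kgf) 89.88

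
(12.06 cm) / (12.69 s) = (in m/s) 0.009504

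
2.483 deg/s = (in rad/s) 0.04334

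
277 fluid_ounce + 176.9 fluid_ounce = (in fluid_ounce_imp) 472.4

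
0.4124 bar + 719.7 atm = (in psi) 1.058e+04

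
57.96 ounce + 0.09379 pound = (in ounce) 59.46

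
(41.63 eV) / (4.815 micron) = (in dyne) 1.385e-07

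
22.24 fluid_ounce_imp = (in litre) 0.6319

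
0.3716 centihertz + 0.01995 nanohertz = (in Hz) 0.003716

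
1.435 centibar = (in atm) 0.01416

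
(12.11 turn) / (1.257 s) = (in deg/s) 3468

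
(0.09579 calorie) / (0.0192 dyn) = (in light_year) 2.206e-10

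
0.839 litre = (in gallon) 0.2216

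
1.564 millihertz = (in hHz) 1.564e-05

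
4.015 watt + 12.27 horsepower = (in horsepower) 12.28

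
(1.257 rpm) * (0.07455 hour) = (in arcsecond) 7.287e+06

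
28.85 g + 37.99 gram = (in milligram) 6.684e+04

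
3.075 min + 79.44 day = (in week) 11.35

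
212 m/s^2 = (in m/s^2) 212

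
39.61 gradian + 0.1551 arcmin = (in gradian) 39.61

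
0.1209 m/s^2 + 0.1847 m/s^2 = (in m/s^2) 0.3056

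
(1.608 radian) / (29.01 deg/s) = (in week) 5.251e-06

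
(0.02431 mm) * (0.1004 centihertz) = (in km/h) 8.787e-08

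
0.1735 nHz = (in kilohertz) 1.735e-13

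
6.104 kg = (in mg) 6.104e+06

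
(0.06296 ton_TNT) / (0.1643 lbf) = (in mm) 3.604e+11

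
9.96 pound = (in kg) 4.518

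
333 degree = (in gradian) 370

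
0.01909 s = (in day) 2.209e-07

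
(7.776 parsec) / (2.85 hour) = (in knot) 4.546e+13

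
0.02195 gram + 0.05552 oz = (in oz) 0.05629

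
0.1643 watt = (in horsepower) 0.0002203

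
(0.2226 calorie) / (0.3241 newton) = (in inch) 113.1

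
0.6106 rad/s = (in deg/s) 34.98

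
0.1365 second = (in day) 1.58e-06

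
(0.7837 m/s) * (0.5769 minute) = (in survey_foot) 89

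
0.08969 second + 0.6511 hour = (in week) 0.003876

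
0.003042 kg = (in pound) 0.006706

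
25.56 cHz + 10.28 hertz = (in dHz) 105.4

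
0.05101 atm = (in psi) 0.7496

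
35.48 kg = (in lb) 78.22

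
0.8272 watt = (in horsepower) 0.001109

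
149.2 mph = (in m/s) 66.7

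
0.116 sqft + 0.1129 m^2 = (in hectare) 1.237e-05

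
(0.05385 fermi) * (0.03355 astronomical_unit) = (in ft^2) 2.909e-06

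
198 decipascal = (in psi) 0.002872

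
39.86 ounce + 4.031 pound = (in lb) 6.522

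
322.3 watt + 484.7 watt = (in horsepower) 1.082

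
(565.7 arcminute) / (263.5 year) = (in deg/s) 1.135e-09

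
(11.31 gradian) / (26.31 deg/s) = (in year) 1.227e-08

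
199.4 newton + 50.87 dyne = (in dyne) 1.994e+07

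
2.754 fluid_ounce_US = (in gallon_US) 0.02152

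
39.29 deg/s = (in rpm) 6.548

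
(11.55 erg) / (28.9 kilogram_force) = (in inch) 1.604e-07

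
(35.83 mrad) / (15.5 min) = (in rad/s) 3.853e-05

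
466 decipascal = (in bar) 0.000466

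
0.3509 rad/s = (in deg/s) 20.11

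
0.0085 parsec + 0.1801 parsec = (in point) 1.65e+19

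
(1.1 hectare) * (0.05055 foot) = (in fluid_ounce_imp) 5.965e+06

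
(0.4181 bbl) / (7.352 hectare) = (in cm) 9.041e-05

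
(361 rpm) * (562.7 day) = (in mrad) 1.838e+12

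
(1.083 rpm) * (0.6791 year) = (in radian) 2.429e+06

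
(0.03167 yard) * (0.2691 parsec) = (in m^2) 2.405e+14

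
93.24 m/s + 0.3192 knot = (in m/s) 93.4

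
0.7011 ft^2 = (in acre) 1.61e-05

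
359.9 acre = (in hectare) 145.6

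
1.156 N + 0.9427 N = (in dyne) 2.099e+05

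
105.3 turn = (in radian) 661.6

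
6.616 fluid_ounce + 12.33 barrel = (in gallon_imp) 431.3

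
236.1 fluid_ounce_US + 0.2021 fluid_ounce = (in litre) 6.988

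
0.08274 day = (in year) 0.0002267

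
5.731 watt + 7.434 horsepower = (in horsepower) 7.442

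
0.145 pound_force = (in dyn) 6.45e+04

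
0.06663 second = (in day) 7.712e-07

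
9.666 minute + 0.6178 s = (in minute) 9.676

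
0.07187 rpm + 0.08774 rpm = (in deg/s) 0.9577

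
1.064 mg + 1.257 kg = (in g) 1257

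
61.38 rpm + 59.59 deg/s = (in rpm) 71.31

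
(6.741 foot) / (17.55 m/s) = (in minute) 0.001951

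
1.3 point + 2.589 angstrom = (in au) 3.066e-15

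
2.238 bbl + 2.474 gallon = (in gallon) 96.47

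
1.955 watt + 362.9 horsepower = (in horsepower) 362.9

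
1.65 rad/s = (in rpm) 15.76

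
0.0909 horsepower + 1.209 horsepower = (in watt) 969.3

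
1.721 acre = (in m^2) 6965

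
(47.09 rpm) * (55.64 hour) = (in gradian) 6.288e+07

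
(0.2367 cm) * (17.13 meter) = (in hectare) 4.055e-06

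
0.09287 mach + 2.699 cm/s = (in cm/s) 3165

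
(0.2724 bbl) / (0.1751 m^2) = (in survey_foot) 0.8115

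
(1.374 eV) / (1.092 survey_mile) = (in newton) 1.253e-22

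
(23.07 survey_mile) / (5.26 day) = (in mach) 0.0002399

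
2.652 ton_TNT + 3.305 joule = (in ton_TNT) 2.652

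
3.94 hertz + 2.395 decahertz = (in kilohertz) 0.02789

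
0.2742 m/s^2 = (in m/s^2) 0.2742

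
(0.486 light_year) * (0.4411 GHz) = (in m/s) 2.028e+24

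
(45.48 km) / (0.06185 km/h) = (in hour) 735.3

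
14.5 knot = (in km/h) 26.85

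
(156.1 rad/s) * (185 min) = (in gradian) 1.103e+08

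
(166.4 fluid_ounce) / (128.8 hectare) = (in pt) 1.083e-05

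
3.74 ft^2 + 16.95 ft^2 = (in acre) 0.000475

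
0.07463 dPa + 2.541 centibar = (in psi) 0.3685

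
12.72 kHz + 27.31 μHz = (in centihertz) 1.272e+06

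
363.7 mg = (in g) 0.3637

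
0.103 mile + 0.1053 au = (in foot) 5.168e+10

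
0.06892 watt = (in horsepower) 9.242e-05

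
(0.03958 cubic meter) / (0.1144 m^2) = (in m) 0.346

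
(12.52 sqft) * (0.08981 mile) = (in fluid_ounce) 5.685e+06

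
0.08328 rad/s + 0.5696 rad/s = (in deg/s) 37.41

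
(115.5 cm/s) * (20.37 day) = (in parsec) 6.588e-11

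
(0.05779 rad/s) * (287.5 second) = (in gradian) 1058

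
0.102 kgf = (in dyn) 1e+05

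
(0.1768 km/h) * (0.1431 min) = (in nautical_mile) 0.0002277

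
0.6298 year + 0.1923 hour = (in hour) 5517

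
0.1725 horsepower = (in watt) 128.6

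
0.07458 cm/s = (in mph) 0.001668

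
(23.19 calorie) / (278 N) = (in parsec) 1.131e-17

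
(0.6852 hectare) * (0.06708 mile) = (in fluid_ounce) 2.501e+10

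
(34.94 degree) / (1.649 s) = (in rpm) 3.531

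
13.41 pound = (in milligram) 6.083e+06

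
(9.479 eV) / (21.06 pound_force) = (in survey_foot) 5.319e-20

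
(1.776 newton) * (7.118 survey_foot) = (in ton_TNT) 9.209e-10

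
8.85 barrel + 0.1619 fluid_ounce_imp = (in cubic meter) 1.407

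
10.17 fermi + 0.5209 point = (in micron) 183.8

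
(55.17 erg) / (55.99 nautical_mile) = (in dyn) 5.32e-06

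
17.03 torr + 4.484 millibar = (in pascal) 2719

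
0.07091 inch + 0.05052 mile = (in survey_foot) 266.8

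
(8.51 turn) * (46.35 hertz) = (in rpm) 2.367e+04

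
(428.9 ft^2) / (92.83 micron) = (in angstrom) 4.292e+15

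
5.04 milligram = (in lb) 1.111e-05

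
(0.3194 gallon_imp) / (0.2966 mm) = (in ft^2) 52.7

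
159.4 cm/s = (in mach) 0.004681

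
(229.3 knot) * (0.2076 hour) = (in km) 88.16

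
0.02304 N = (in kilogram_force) 0.002349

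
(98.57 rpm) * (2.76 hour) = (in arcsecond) 2.115e+10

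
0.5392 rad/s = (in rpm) 5.149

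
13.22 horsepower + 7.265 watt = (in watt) 9865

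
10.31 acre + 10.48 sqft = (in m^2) 4.172e+04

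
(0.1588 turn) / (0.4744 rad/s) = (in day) 2.434e-05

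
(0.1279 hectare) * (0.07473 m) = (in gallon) 2.525e+04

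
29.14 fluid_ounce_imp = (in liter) 0.828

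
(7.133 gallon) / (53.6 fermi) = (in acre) 1.245e+08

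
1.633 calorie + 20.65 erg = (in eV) 4.264e+19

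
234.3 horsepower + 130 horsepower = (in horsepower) 364.3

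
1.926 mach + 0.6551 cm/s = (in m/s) 655.8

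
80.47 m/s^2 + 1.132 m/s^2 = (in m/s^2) 81.6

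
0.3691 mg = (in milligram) 0.3691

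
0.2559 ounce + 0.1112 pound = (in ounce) 2.035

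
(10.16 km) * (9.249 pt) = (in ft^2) 356.8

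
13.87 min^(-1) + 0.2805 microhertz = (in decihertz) 2.312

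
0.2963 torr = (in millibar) 0.395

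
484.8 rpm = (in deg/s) 2909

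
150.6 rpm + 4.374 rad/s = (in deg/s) 1154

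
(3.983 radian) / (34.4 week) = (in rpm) 1.828e-06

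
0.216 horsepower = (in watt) 161.1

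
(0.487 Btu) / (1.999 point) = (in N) 7.286e+05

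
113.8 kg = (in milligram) 1.138e+08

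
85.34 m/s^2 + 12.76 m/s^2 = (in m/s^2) 98.1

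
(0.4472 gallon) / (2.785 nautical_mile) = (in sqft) 3.533e-06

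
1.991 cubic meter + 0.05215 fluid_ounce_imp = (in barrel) 12.52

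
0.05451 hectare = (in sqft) 5867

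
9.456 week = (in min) 9.532e+04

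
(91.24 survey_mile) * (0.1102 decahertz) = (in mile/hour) 3.62e+05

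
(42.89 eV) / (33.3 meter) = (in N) 2.064e-19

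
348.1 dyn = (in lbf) 0.0007826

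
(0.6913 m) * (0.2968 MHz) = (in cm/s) 2.052e+07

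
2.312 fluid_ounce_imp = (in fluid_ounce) 2.221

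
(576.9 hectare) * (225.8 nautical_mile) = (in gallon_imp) 5.307e+14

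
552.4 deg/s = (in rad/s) 9.641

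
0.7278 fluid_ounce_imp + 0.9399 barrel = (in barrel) 0.94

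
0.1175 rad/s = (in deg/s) 6.732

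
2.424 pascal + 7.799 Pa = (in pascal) 10.22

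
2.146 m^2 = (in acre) 0.0005303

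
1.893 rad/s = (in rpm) 18.08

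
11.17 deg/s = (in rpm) 1.862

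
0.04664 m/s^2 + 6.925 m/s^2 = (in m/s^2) 6.972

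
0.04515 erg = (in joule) 4.515e-09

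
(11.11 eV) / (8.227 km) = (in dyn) 2.164e-17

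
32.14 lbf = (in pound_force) 32.14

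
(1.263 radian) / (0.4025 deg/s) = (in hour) 0.04994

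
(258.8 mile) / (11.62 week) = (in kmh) 0.2134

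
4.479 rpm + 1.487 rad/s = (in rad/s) 1.956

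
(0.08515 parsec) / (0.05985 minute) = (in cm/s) 7.317e+16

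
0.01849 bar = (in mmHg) 13.87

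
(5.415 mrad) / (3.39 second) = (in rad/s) 0.001597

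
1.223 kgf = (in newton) 11.99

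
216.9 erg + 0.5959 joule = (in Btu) 0.0005648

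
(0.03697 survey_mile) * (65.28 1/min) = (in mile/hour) 144.8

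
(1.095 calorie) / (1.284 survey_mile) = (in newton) 0.002217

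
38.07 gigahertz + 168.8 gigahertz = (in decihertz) 2.069e+12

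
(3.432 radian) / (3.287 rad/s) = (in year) 3.311e-08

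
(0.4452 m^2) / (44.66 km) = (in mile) 6.194e-09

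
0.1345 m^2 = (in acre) 3.324e-05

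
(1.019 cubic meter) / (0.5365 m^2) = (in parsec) 6.155e-17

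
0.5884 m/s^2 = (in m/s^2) 0.5884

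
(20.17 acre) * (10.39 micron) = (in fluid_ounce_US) 2.868e+04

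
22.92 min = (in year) 4.361e-05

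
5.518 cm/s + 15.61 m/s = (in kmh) 56.39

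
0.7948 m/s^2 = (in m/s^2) 0.7948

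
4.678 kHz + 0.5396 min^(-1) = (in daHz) 467.8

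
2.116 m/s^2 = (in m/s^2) 2.116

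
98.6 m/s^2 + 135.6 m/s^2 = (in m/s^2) 234.2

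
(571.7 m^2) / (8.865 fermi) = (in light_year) 6.817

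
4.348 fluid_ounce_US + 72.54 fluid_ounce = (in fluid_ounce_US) 76.89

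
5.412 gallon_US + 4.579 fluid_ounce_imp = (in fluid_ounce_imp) 725.6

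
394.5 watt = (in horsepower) 0.529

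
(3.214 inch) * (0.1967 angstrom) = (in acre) 3.968e-16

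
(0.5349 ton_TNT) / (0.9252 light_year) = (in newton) 2.557e-07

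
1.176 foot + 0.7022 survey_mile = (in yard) 1236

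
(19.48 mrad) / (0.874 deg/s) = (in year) 4.049e-08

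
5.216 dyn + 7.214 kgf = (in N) 70.75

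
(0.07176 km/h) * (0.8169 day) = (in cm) 1.407e+05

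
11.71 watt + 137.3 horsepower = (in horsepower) 137.3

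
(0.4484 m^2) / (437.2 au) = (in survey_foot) 2.249e-14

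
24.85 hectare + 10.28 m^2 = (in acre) 61.41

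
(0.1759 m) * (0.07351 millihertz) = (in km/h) 4.655e-05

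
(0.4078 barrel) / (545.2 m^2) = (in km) 1.189e-07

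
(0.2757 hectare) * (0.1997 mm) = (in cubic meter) 0.5506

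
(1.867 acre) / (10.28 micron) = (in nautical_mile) 3.969e+05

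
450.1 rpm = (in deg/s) 2701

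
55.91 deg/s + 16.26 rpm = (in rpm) 25.58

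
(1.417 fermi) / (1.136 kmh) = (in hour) 1.247e-18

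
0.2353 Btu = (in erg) 2.483e+09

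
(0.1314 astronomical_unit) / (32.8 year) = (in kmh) 68.41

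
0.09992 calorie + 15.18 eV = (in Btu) 0.0003962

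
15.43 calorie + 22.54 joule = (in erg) 8.71e+08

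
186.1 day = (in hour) 4466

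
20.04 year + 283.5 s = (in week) 1045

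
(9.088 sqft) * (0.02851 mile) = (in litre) 3.874e+04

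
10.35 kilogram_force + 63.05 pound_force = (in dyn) 3.82e+07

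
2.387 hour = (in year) 0.0002725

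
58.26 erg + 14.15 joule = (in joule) 14.15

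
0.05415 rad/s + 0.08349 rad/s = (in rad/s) 0.1376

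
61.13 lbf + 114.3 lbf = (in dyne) 7.804e+07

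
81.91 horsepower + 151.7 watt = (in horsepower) 82.11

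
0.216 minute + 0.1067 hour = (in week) 0.0006565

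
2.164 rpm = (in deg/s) 12.98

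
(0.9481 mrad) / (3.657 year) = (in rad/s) 8.221e-12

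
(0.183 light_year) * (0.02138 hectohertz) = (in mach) 1.087e+13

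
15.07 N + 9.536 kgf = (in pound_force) 24.41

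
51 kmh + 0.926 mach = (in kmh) 1186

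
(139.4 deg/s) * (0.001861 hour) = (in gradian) 1038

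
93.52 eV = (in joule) 1.498e-17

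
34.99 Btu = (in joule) 3.692e+04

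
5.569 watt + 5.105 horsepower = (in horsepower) 5.112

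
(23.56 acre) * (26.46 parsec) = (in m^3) 7.785e+22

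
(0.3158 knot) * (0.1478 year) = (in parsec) 2.454e-11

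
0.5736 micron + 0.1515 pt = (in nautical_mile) 2.917e-08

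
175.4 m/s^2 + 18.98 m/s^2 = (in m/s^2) 194.4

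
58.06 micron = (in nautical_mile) 3.135e-08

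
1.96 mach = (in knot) 1297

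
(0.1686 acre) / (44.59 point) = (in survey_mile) 26.95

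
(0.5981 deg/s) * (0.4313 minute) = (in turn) 0.04299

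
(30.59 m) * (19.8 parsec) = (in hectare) 1.869e+15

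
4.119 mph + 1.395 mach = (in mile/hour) 1067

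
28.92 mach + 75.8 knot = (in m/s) 9886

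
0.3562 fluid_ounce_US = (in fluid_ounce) 0.3562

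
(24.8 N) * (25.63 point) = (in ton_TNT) 5.359e-11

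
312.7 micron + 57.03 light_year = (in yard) 5.901e+17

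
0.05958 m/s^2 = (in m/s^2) 0.05958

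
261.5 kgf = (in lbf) 576.5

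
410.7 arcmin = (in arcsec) 2.464e+04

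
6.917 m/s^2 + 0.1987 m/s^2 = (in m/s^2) 7.116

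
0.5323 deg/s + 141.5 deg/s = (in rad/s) 2.479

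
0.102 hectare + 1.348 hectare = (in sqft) 1.561e+05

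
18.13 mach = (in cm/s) 6.173e+05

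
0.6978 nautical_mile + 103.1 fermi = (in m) 1292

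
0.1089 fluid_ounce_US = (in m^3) 3.221e-06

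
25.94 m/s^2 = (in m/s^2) 25.94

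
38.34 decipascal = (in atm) 3.784e-05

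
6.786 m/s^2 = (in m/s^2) 6.786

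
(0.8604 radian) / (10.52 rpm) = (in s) 0.781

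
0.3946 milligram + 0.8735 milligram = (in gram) 0.001268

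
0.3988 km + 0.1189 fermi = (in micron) 3.988e+08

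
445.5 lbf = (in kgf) 202.1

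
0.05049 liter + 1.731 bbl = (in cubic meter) 0.2753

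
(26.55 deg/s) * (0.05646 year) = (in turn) 1.313e+05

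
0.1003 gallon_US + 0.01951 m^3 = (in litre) 19.89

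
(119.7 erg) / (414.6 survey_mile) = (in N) 1.794e-11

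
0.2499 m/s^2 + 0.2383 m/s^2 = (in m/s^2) 0.4882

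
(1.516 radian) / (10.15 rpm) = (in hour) 0.0003962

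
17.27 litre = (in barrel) 0.1086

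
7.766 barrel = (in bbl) 7.766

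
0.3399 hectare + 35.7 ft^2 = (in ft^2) 3.662e+04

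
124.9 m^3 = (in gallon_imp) 2.747e+04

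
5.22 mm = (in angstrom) 5.22e+07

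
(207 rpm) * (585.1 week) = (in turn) 1.221e+09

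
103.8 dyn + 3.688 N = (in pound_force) 0.8293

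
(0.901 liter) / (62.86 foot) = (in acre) 1.162e-08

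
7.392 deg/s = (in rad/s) 0.129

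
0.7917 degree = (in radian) 0.01382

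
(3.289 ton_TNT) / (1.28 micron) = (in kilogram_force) 1.096e+15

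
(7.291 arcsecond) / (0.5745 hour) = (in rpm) 1.632e-07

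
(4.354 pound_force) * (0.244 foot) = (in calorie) 0.3443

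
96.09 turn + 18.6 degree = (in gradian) 3.846e+04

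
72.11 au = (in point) 3.058e+16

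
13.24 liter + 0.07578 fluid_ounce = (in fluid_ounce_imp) 466.1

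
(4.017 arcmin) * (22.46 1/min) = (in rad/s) 0.0004374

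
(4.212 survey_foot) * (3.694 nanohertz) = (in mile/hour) 1.061e-08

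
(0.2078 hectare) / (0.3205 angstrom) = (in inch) 2.553e+15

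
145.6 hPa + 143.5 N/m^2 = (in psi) 2.133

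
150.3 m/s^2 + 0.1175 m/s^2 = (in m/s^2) 150.4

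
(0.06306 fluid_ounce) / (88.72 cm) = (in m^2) 2.102e-06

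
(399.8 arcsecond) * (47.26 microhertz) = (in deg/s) 5.248e-06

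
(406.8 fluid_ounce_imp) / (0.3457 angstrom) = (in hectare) 3.343e+04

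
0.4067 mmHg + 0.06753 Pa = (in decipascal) 542.9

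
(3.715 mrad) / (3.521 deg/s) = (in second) 0.06045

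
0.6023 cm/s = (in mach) 1.769e-05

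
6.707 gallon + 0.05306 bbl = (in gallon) 8.936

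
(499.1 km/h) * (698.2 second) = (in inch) 3.811e+06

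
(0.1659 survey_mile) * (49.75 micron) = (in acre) 3.282e-06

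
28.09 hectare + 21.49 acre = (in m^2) 3.679e+05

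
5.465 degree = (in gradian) 6.072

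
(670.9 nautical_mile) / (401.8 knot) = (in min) 100.2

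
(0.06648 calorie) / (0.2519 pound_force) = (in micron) 2.482e+05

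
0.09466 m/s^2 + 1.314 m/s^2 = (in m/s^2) 1.409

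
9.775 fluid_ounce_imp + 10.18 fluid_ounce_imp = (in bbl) 0.003566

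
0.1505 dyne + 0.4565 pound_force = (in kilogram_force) 0.2071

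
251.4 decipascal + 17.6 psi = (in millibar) 1214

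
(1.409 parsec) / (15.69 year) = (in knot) 1.708e+08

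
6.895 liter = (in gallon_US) 1.821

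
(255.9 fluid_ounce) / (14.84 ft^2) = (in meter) 0.005489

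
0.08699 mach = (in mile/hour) 66.26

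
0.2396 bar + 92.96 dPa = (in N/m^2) 2.397e+04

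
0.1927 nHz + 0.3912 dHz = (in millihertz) 39.12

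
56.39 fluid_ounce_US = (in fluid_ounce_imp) 58.69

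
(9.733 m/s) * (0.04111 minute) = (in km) 0.02401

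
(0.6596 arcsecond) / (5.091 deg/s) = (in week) 5.951e-11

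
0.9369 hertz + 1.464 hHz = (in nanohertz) 1.473e+11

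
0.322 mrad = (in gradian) 0.0205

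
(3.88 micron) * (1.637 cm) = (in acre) 1.57e-11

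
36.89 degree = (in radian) 0.6439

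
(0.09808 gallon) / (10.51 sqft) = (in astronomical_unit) 2.542e-15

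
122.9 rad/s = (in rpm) 1174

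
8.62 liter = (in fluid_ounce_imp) 303.4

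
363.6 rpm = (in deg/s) 2182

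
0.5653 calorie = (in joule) 2.365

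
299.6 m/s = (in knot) 582.4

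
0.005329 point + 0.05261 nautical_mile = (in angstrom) 9.743e+11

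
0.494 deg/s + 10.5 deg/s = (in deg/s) 10.99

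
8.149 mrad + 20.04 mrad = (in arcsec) 5814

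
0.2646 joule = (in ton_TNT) 6.324e-11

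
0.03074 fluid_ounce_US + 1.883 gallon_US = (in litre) 7.129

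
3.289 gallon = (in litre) 12.45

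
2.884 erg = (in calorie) 6.893e-08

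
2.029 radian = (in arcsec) 4.185e+05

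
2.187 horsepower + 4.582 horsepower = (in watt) 5048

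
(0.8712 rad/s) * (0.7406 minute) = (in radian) 38.71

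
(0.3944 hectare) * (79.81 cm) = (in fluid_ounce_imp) 1.108e+08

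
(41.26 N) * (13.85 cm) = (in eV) 3.567e+19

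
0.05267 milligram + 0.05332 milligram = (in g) 0.000106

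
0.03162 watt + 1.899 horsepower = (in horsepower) 1.899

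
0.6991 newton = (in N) 0.6991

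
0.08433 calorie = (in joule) 0.3528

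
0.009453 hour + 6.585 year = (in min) 3.461e+06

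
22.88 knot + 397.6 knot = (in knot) 420.5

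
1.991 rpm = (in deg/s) 11.95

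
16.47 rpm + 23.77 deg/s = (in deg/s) 122.6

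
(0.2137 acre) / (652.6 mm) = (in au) 8.858e-09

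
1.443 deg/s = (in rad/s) 0.02519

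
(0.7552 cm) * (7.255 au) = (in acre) 2.025e+06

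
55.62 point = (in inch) 0.7725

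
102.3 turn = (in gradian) 4.092e+04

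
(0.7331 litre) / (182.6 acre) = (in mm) 9.921e-07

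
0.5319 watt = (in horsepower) 0.0007133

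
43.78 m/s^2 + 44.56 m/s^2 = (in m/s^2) 88.34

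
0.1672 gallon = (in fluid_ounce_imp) 22.28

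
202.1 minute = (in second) 1.213e+04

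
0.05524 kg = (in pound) 0.1218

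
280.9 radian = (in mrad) 2.809e+05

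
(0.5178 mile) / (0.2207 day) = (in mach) 0.0001283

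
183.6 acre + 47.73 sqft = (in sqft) 7.998e+06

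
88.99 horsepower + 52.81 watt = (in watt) 6.641e+04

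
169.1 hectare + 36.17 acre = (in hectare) 183.7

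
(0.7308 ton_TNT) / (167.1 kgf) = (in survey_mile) 1159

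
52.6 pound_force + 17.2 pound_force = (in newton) 310.5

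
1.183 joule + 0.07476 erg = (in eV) 7.384e+18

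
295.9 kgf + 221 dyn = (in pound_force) 652.3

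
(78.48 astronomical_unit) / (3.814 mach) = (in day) 1.046e+05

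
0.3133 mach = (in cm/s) 1.067e+04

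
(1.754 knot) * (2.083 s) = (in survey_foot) 6.167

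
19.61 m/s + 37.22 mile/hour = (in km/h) 130.5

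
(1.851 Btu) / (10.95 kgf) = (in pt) 5.155e+04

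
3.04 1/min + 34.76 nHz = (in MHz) 5.067e-08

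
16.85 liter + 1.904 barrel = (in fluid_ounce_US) 1.081e+04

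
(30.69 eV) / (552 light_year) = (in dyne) 9.416e-32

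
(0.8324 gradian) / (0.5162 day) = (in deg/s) 1.68e-05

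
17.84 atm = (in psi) 262.2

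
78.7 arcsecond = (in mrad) 0.3815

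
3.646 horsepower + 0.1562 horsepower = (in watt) 2835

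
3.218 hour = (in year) 0.0003674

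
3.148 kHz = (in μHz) 3.148e+09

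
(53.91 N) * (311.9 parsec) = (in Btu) 4.918e+17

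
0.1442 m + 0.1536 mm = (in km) 0.0001444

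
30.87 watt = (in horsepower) 0.0414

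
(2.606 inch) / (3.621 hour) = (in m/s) 5.078e-06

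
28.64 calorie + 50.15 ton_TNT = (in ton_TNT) 50.15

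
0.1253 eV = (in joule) 2.008e-20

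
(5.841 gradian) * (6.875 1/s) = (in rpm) 6.024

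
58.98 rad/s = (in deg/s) 3379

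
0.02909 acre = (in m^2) 117.7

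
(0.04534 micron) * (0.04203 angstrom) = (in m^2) 1.906e-19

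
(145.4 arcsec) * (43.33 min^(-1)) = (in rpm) 0.004861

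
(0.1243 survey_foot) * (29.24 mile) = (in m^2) 1783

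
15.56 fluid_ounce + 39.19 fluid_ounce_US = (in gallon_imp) 0.3562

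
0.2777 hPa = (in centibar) 0.02777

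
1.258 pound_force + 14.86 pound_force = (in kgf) 7.311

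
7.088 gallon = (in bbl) 0.1688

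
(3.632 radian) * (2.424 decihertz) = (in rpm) 8.407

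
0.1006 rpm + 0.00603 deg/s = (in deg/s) 0.6096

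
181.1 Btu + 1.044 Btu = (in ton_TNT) 4.593e-05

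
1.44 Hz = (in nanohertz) 1.44e+09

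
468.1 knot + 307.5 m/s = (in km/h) 1974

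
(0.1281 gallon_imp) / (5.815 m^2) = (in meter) 0.0001001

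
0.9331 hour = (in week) 0.005554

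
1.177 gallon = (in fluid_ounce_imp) 156.8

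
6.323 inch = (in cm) 16.06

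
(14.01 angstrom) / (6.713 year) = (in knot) 1.286e-17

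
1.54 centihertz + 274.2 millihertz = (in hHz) 0.002896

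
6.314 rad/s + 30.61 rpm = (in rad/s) 9.519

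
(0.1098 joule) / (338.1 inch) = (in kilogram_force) 0.001304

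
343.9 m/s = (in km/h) 1238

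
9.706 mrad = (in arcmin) 33.37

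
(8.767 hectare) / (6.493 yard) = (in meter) 1.477e+04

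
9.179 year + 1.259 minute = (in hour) 8.041e+04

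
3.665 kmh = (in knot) 1.979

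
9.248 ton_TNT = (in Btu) 3.667e+07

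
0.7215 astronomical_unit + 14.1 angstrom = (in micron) 1.079e+17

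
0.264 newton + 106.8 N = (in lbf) 24.07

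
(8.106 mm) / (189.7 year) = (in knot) 2.634e-12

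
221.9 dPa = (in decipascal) 221.9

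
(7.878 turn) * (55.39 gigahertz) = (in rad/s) 2.742e+12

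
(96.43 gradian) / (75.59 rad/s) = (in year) 6.354e-10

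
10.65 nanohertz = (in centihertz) 1.065e-06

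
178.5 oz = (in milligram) 5.06e+06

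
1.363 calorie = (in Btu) 0.005405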